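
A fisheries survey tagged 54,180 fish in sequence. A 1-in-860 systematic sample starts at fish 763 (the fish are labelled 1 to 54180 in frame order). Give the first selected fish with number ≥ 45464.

45483

k = 860
Steps past start: ⌈(45464 − 763)/860⌉ = ⌈44701/860⌉ = 52
Selected fish: 763 + 52×860 = 45483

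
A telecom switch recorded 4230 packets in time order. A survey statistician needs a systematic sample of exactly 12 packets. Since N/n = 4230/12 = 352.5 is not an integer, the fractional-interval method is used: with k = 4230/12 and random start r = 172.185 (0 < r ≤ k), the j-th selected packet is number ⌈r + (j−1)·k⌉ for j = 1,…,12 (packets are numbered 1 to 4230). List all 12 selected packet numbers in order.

173, 525, 878, 1230, 1583, 1935, 2288, 2640, 2993, 3345, 3698, 4050

j=1: r + 0k = 172.185 → ⌈·⌉ = 173
j=2: r + 1k = 524.685 → ⌈·⌉ = 525
j=3: r + 2k = 877.185 → ⌈·⌉ = 878
j=4: r + 3k = 1229.685 → ⌈·⌉ = 1230
j=5: r + 4k = 1582.185 → ⌈·⌉ = 1583
j=6: r + 5k = 1934.685 → ⌈·⌉ = 1935
j=7: r + 6k = 2287.185 → ⌈·⌉ = 2288
j=8: r + 7k = 2639.685 → ⌈·⌉ = 2640
j=9: r + 8k = 2992.185 → ⌈·⌉ = 2993
j=10: r + 9k = 3344.685 → ⌈·⌉ = 3345
j=11: r + 10k = 3697.185 → ⌈·⌉ = 3698
j=12: r + 11k = 4049.685 → ⌈·⌉ = 4050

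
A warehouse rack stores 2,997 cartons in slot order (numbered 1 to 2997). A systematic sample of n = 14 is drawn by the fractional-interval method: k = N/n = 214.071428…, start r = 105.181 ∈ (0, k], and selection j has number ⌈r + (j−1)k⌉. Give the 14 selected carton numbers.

j=1: r + 0k = 105.181 → ⌈·⌉ = 106
j=2: r + 1k = 319.252428… → ⌈·⌉ = 320
j=3: r + 2k = 533.323857… → ⌈·⌉ = 534
j=4: r + 3k = 747.395285… → ⌈·⌉ = 748
j=5: r + 4k = 961.466714… → ⌈·⌉ = 962
j=6: r + 5k = 1175.538142… → ⌈·⌉ = 1176
j=7: r + 6k = 1389.609571… → ⌈·⌉ = 1390
j=8: r + 7k = 1603.681 → ⌈·⌉ = 1604
j=9: r + 8k = 1817.752428… → ⌈·⌉ = 1818
j=10: r + 9k = 2031.823857… → ⌈·⌉ = 2032
j=11: r + 10k = 2245.895285… → ⌈·⌉ = 2246
j=12: r + 11k = 2459.966714… → ⌈·⌉ = 2460
j=13: r + 12k = 2674.038142… → ⌈·⌉ = 2675
j=14: r + 13k = 2888.109571… → ⌈·⌉ = 2889

106, 320, 534, 748, 962, 1176, 1390, 1604, 1818, 2032, 2246, 2460, 2675, 2889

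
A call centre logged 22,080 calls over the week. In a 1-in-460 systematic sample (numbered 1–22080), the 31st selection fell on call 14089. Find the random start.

289

k = 460
r = 14089 − (31−1)×460 = 14089 − 13800 = 289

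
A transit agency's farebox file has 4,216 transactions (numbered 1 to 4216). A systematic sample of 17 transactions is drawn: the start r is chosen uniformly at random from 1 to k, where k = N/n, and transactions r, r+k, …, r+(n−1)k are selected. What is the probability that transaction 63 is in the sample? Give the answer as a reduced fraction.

1/248

k = 4216/17 = 248.
Transaction 63 is selected iff r ≡ 63 (mod 248); exactly one such r in {1,…,248}.
Inclusion probability = 1/248.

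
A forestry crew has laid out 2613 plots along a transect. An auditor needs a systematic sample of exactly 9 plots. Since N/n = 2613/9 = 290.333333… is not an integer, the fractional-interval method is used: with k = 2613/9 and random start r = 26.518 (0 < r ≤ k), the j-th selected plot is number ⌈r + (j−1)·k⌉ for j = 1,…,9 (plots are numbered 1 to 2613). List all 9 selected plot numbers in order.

j=1: r + 0k = 26.518 → ⌈·⌉ = 27
j=2: r + 1k = 316.851333… → ⌈·⌉ = 317
j=3: r + 2k = 607.184666… → ⌈·⌉ = 608
j=4: r + 3k = 897.518 → ⌈·⌉ = 898
j=5: r + 4k = 1187.851333… → ⌈·⌉ = 1188
j=6: r + 5k = 1478.184666… → ⌈·⌉ = 1479
j=7: r + 6k = 1768.518 → ⌈·⌉ = 1769
j=8: r + 7k = 2058.851333… → ⌈·⌉ = 2059
j=9: r + 8k = 2349.184666… → ⌈·⌉ = 2350

27, 317, 608, 898, 1188, 1479, 1769, 2059, 2350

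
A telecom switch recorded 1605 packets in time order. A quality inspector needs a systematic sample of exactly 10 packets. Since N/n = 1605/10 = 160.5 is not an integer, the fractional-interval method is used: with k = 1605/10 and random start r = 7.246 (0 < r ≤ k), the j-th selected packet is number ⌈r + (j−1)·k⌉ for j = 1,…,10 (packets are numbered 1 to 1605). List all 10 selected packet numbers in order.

8, 168, 329, 489, 650, 810, 971, 1131, 1292, 1452

j=1: r + 0k = 7.246 → ⌈·⌉ = 8
j=2: r + 1k = 167.746 → ⌈·⌉ = 168
j=3: r + 2k = 328.246 → ⌈·⌉ = 329
j=4: r + 3k = 488.746 → ⌈·⌉ = 489
j=5: r + 4k = 649.246 → ⌈·⌉ = 650
j=6: r + 5k = 809.746 → ⌈·⌉ = 810
j=7: r + 6k = 970.246 → ⌈·⌉ = 971
j=8: r + 7k = 1130.746 → ⌈·⌉ = 1131
j=9: r + 8k = 1291.246 → ⌈·⌉ = 1292
j=10: r + 9k = 1451.746 → ⌈·⌉ = 1452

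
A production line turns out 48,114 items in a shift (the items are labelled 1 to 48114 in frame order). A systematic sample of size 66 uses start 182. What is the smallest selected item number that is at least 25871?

k = 48114/66 = 729
Steps past start: ⌈(25871 − 182)/729⌉ = ⌈25689/729⌉ = 36
Selected item: 182 + 36×729 = 26426

26426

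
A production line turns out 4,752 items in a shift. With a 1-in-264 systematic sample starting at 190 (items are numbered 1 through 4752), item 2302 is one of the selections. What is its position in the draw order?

k = 264
position = (2302 − 190)/264 + 1 = 2112/264 + 1 = 8 + 1 = 9

9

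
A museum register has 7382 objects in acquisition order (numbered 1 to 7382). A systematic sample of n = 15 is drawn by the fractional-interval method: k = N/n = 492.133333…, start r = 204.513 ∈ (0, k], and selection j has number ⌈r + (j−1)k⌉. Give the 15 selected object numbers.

205, 697, 1189, 1681, 2174, 2666, 3158, 3650, 4142, 4634, 5126, 5618, 6111, 6603, 7095

j=1: r + 0k = 204.513 → ⌈·⌉ = 205
j=2: r + 1k = 696.646333… → ⌈·⌉ = 697
j=3: r + 2k = 1188.779666… → ⌈·⌉ = 1189
j=4: r + 3k = 1680.913 → ⌈·⌉ = 1681
j=5: r + 4k = 2173.046333… → ⌈·⌉ = 2174
j=6: r + 5k = 2665.179666… → ⌈·⌉ = 2666
j=7: r + 6k = 3157.313 → ⌈·⌉ = 3158
j=8: r + 7k = 3649.446333… → ⌈·⌉ = 3650
j=9: r + 8k = 4141.579666… → ⌈·⌉ = 4142
j=10: r + 9k = 4633.713 → ⌈·⌉ = 4634
j=11: r + 10k = 5125.846333… → ⌈·⌉ = 5126
j=12: r + 11k = 5617.979666… → ⌈·⌉ = 5618
j=13: r + 12k = 6110.113 → ⌈·⌉ = 6111
j=14: r + 13k = 6602.246333… → ⌈·⌉ = 6603
j=15: r + 14k = 7094.379666… → ⌈·⌉ = 7095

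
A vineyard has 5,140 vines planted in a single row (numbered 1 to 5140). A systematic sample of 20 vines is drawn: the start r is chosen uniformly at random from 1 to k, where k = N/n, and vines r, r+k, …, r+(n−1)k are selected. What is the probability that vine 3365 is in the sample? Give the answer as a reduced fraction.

k = 5140/20 = 257.
Vine 3365 is selected iff r ≡ 3365 (mod 257); exactly one such r in {1,…,257}.
Inclusion probability = 1/257.

1/257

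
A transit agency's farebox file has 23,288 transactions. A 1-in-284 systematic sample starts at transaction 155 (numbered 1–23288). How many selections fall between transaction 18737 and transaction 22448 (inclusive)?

k = 284
First selection ≥ 18737: 155 + ⌈(18737−155)/284⌉·284 = 155 + 66×284 = 18899
Last selection ≤ 22448: 155 + ⌊(22448−155)/284⌋·284 = 155 + 78×284 = 22307
Count = 78 − 66 + 1 = 13

13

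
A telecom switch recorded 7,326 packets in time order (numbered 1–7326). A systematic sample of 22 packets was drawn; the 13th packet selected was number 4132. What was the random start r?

k = 7326/22 = 333
r = 4132 − (13−1)×333 = 4132 − 3996 = 136

136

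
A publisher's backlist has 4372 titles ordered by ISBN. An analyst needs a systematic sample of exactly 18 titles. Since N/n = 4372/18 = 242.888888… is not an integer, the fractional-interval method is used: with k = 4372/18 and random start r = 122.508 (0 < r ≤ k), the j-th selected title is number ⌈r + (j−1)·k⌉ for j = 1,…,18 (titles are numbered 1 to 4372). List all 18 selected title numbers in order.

123, 366, 609, 852, 1095, 1337, 1580, 1823, 2066, 2309, 2552, 2795, 3038, 3281, 3523, 3766, 4009, 4252

j=1: r + 0k = 122.508 → ⌈·⌉ = 123
j=2: r + 1k = 365.396888… → ⌈·⌉ = 366
j=3: r + 2k = 608.285777… → ⌈·⌉ = 609
j=4: r + 3k = 851.174666… → ⌈·⌉ = 852
j=5: r + 4k = 1094.063555… → ⌈·⌉ = 1095
j=6: r + 5k = 1336.952444… → ⌈·⌉ = 1337
j=7: r + 6k = 1579.841333… → ⌈·⌉ = 1580
j=8: r + 7k = 1822.730222… → ⌈·⌉ = 1823
j=9: r + 8k = 2065.619111… → ⌈·⌉ = 2066
j=10: r + 9k = 2308.508 → ⌈·⌉ = 2309
j=11: r + 10k = 2551.396888… → ⌈·⌉ = 2552
j=12: r + 11k = 2794.285777… → ⌈·⌉ = 2795
j=13: r + 12k = 3037.174666… → ⌈·⌉ = 3038
j=14: r + 13k = 3280.063555… → ⌈·⌉ = 3281
j=15: r + 14k = 3522.952444… → ⌈·⌉ = 3523
j=16: r + 15k = 3765.841333… → ⌈·⌉ = 3766
j=17: r + 16k = 4008.730222… → ⌈·⌉ = 4009
j=18: r + 17k = 4251.619111… → ⌈·⌉ = 4252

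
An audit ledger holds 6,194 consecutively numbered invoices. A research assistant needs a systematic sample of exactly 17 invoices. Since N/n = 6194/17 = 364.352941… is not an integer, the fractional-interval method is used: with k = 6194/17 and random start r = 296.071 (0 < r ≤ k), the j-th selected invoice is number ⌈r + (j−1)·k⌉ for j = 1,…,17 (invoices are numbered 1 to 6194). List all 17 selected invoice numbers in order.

297, 661, 1025, 1390, 1754, 2118, 2483, 2847, 3211, 3576, 3940, 4304, 4669, 5033, 5398, 5762, 6126

j=1: r + 0k = 296.071 → ⌈·⌉ = 297
j=2: r + 1k = 660.423941… → ⌈·⌉ = 661
j=3: r + 2k = 1024.776882… → ⌈·⌉ = 1025
j=4: r + 3k = 1389.129823… → ⌈·⌉ = 1390
j=5: r + 4k = 1753.482764… → ⌈·⌉ = 1754
j=6: r + 5k = 2117.835705… → ⌈·⌉ = 2118
j=7: r + 6k = 2482.188647… → ⌈·⌉ = 2483
j=8: r + 7k = 2846.541588… → ⌈·⌉ = 2847
j=9: r + 8k = 3210.894529… → ⌈·⌉ = 3211
j=10: r + 9k = 3575.247470… → ⌈·⌉ = 3576
j=11: r + 10k = 3939.600411… → ⌈·⌉ = 3940
j=12: r + 11k = 4303.953352… → ⌈·⌉ = 4304
j=13: r + 12k = 4668.306294… → ⌈·⌉ = 4669
j=14: r + 13k = 5032.659235… → ⌈·⌉ = 5033
j=15: r + 14k = 5397.012176… → ⌈·⌉ = 5398
j=16: r + 15k = 5761.365117… → ⌈·⌉ = 5762
j=17: r + 16k = 6125.718058… → ⌈·⌉ = 6126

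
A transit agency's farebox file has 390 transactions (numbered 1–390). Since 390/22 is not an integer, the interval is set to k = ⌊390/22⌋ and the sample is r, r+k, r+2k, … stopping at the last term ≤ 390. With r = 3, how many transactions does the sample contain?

k = ⌊390/22⌋ = 17
Achieved size = ⌊(390 − 3)/17⌋ + 1 = ⌊387/17⌋ + 1 = 22 + 1 = 23
(last selection: 3 + 22×17 = 377 ≤ 390; next would be 394 > 390)

23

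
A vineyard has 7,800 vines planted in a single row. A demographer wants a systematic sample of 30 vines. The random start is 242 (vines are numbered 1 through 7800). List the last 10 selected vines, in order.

k = N/n = 7800/30 = 260
21st selection = 242 + 20×260 = 5442
22nd: 5442 + 260 = 5702
23rd: 5702 + 260 = 5962
24th: 5962 + 260 = 6222
25th: 6222 + 260 = 6482
26th: 6482 + 260 = 6742
27th: 6742 + 260 = 7002
28th: 7002 + 260 = 7262
29th: 7262 + 260 = 7522
30th: 7522 + 260 = 7782

5442, 5702, 5962, 6222, 6482, 6742, 7002, 7262, 7522, 7782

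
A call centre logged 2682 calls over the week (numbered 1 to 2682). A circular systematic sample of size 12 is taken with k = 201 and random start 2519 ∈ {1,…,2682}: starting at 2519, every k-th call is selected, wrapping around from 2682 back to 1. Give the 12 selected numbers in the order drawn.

2519, 38, 239, 440, 641, 842, 1043, 1244, 1445, 1646, 1847, 2048

Selection 1: 2519
Selection 2: 2519 + 201 = 2720 → 2720 − 2682 = 38
Selection 3: 38 + 201 = 239
Selection 4: 239 + 201 = 440
Selection 5: 440 + 201 = 641
Selection 6: 641 + 201 = 842
Selection 7: 842 + 201 = 1043
Selection 8: 1043 + 201 = 1244
Selection 9: 1244 + 201 = 1445
Selection 10: 1445 + 201 = 1646
Selection 11: 1646 + 201 = 1847
Selection 12: 1847 + 201 = 2048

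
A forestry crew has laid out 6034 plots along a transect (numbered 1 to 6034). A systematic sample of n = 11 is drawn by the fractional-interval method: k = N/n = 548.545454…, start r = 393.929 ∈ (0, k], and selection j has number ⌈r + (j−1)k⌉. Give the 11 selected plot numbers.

j=1: r + 0k = 393.929 → ⌈·⌉ = 394
j=2: r + 1k = 942.474454… → ⌈·⌉ = 943
j=3: r + 2k = 1491.019909… → ⌈·⌉ = 1492
j=4: r + 3k = 2039.565363… → ⌈·⌉ = 2040
j=5: r + 4k = 2588.110818… → ⌈·⌉ = 2589
j=6: r + 5k = 3136.656272… → ⌈·⌉ = 3137
j=7: r + 6k = 3685.201727… → ⌈·⌉ = 3686
j=8: r + 7k = 4233.747181… → ⌈·⌉ = 4234
j=9: r + 8k = 4782.292636… → ⌈·⌉ = 4783
j=10: r + 9k = 5330.838090… → ⌈·⌉ = 5331
j=11: r + 10k = 5879.383545… → ⌈·⌉ = 5880

394, 943, 1492, 2040, 2589, 3137, 3686, 4234, 4783, 5331, 5880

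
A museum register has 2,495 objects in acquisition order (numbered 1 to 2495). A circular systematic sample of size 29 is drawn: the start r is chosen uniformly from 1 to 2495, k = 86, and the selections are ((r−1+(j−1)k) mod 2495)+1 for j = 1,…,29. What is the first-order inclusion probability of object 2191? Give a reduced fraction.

29/2495

For each position j, as r ranges over 1…2495 the j-th selection hits every object exactly once, so object 2191 is selected for exactly 29 of the 2495 starts.
Inclusion probability = 29/2495.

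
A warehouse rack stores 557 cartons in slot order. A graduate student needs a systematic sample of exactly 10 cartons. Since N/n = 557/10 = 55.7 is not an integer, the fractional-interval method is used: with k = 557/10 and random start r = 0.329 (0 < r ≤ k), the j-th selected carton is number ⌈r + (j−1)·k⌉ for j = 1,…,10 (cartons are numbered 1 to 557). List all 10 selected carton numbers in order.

1, 57, 112, 168, 224, 279, 335, 391, 446, 502

j=1: r + 0k = 0.329 → ⌈·⌉ = 1
j=2: r + 1k = 56.029 → ⌈·⌉ = 57
j=3: r + 2k = 111.729 → ⌈·⌉ = 112
j=4: r + 3k = 167.429 → ⌈·⌉ = 168
j=5: r + 4k = 223.129 → ⌈·⌉ = 224
j=6: r + 5k = 278.829 → ⌈·⌉ = 279
j=7: r + 6k = 334.529 → ⌈·⌉ = 335
j=8: r + 7k = 390.229 → ⌈·⌉ = 391
j=9: r + 8k = 445.929 → ⌈·⌉ = 446
j=10: r + 9k = 501.629 → ⌈·⌉ = 502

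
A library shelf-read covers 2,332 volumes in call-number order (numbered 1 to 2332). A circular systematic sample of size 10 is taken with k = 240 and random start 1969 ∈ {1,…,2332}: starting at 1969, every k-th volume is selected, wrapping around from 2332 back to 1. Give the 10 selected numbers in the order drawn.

1969, 2209, 117, 357, 597, 837, 1077, 1317, 1557, 1797

Selection 1: 1969
Selection 2: 1969 + 240 = 2209
Selection 3: 2209 + 240 = 2449 → 2449 − 2332 = 117
Selection 4: 117 + 240 = 357
Selection 5: 357 + 240 = 597
Selection 6: 597 + 240 = 837
Selection 7: 837 + 240 = 1077
Selection 8: 1077 + 240 = 1317
Selection 9: 1317 + 240 = 1557
Selection 10: 1557 + 240 = 1797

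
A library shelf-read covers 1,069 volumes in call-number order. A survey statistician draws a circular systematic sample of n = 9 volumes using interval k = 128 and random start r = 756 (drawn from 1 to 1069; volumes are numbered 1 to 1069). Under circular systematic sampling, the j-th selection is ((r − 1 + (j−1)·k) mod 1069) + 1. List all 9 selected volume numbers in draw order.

756, 884, 1012, 71, 199, 327, 455, 583, 711

Selection 1: 756
Selection 2: 756 + 128 = 884
Selection 3: 884 + 128 = 1012
Selection 4: 1012 + 128 = 1140 → 1140 − 1069 = 71
Selection 5: 71 + 128 = 199
Selection 6: 199 + 128 = 327
Selection 7: 327 + 128 = 455
Selection 8: 455 + 128 = 583
Selection 9: 583 + 128 = 711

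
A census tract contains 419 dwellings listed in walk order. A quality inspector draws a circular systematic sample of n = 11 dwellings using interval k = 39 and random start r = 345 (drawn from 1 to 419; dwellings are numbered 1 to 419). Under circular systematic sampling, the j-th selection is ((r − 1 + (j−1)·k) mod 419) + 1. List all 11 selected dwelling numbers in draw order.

345, 384, 4, 43, 82, 121, 160, 199, 238, 277, 316

Selection 1: 345
Selection 2: 345 + 39 = 384
Selection 3: 384 + 39 = 423 → 423 − 419 = 4
Selection 4: 4 + 39 = 43
Selection 5: 43 + 39 = 82
Selection 6: 82 + 39 = 121
Selection 7: 121 + 39 = 160
Selection 8: 160 + 39 = 199
Selection 9: 199 + 39 = 238
Selection 10: 238 + 39 = 277
Selection 11: 277 + 39 = 316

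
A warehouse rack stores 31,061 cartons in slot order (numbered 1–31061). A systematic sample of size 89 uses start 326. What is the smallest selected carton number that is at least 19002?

19172

k = 31061/89 = 349
Steps past start: ⌈(19002 − 326)/349⌉ = ⌈18676/349⌉ = 54
Selected carton: 326 + 54×349 = 19172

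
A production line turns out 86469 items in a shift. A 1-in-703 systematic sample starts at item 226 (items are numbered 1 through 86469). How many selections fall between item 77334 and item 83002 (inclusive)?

k = 703
First selection ≥ 77334: 226 + ⌈(77334−226)/703⌉·703 = 226 + 110×703 = 77556
Last selection ≤ 83002: 226 + ⌊(83002−226)/703⌋·703 = 226 + 117×703 = 82477
Count = 117 − 110 + 1 = 8

8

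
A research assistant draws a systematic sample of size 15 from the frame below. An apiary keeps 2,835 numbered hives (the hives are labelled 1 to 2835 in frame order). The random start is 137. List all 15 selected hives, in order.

137, 326, 515, 704, 893, 1082, 1271, 1460, 1649, 1838, 2027, 2216, 2405, 2594, 2783

k = N/n = 2835/15 = 189
hive 1: 137
hive 2: 137 + 189 = 326
hive 3: 326 + 189 = 515
hive 4: 515 + 189 = 704
hive 5: 704 + 189 = 893
hive 6: 893 + 189 = 1082
hive 7: 1082 + 189 = 1271
hive 8: 1271 + 189 = 1460
hive 9: 1460 + 189 = 1649
hive 10: 1649 + 189 = 1838
hive 11: 1838 + 189 = 2027
hive 12: 2027 + 189 = 2216
hive 13: 2216 + 189 = 2405
hive 14: 2405 + 189 = 2594
hive 15: 2594 + 189 = 2783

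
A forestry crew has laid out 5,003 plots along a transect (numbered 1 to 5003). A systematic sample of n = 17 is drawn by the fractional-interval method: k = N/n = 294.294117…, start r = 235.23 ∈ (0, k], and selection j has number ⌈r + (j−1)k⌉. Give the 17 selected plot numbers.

236, 530, 824, 1119, 1413, 1707, 2001, 2296, 2590, 2884, 3179, 3473, 3767, 4062, 4356, 4650, 4944

j=1: r + 0k = 235.23 → ⌈·⌉ = 236
j=2: r + 1k = 529.524117… → ⌈·⌉ = 530
j=3: r + 2k = 823.818235… → ⌈·⌉ = 824
j=4: r + 3k = 1118.112352… → ⌈·⌉ = 1119
j=5: r + 4k = 1412.406470… → ⌈·⌉ = 1413
j=6: r + 5k = 1706.700588… → ⌈·⌉ = 1707
j=7: r + 6k = 2000.994705… → ⌈·⌉ = 2001
j=8: r + 7k = 2295.288823… → ⌈·⌉ = 2296
j=9: r + 8k = 2589.582941… → ⌈·⌉ = 2590
j=10: r + 9k = 2883.877058… → ⌈·⌉ = 2884
j=11: r + 10k = 3178.171176… → ⌈·⌉ = 3179
j=12: r + 11k = 3472.465294… → ⌈·⌉ = 3473
j=13: r + 12k = 3766.759411… → ⌈·⌉ = 3767
j=14: r + 13k = 4061.053529… → ⌈·⌉ = 4062
j=15: r + 14k = 4355.347647… → ⌈·⌉ = 4356
j=16: r + 15k = 4649.641764… → ⌈·⌉ = 4650
j=17: r + 16k = 4943.935882… → ⌈·⌉ = 4944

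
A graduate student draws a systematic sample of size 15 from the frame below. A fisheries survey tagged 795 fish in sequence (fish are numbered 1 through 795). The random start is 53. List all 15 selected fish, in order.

k = N/n = 795/15 = 53
fish 1: 53
fish 2: 53 + 53 = 106
fish 3: 106 + 53 = 159
fish 4: 159 + 53 = 212
fish 5: 212 + 53 = 265
fish 6: 265 + 53 = 318
fish 7: 318 + 53 = 371
fish 8: 371 + 53 = 424
fish 9: 424 + 53 = 477
fish 10: 477 + 53 = 530
fish 11: 530 + 53 = 583
fish 12: 583 + 53 = 636
fish 13: 636 + 53 = 689
fish 14: 689 + 53 = 742
fish 15: 742 + 53 = 795

53, 106, 159, 212, 265, 318, 371, 424, 477, 530, 583, 636, 689, 742, 795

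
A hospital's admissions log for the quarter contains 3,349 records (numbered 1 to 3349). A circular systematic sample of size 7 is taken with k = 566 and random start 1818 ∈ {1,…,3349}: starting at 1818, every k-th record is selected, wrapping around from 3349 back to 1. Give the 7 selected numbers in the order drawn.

Selection 1: 1818
Selection 2: 1818 + 566 = 2384
Selection 3: 2384 + 566 = 2950
Selection 4: 2950 + 566 = 3516 → 3516 − 3349 = 167
Selection 5: 167 + 566 = 733
Selection 6: 733 + 566 = 1299
Selection 7: 1299 + 566 = 1865

1818, 2384, 2950, 167, 733, 1299, 1865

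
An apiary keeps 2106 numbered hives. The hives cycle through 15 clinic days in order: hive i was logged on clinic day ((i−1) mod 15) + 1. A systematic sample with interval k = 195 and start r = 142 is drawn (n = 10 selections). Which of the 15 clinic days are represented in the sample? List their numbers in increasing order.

Consecutive selections differ by k = 195, so their clinic day numbers differ by 195 mod 15 = 0.
gcd(195, 15) = 15, so the sample visits 15/15 = 1 distinct residues mod 15.
Start 142 is clinic day 7; the clinic days hit are 7.

7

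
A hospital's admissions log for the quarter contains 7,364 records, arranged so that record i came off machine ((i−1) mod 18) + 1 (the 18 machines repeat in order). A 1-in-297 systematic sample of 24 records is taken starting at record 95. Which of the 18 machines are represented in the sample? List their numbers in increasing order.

5, 14

Consecutive selections differ by k = 297, so their machine numbers differ by 297 mod 18 = 9.
gcd(297, 18) = 9, so the sample visits 18/9 = 2 distinct residues mod 18.
Start 95 is machine 5; the machines hit are 5, 14.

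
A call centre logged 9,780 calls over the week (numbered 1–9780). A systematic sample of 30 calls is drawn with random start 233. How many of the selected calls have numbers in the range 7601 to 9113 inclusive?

5

k = 9780/30 = 326
First selection ≥ 7601: 233 + ⌈(7601−233)/326⌉·326 = 233 + 23×326 = 7731
Last selection ≤ 9113: 233 + ⌊(9113−233)/326⌋·326 = 233 + 27×326 = 9035
Count = 27 − 23 + 1 = 5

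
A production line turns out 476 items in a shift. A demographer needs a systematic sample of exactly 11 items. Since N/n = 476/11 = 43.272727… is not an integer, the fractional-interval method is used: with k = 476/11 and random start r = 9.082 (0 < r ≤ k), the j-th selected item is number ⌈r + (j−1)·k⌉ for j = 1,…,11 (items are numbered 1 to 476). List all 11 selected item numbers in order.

10, 53, 96, 139, 183, 226, 269, 312, 356, 399, 442

j=1: r + 0k = 9.082 → ⌈·⌉ = 10
j=2: r + 1k = 52.354727… → ⌈·⌉ = 53
j=3: r + 2k = 95.627454… → ⌈·⌉ = 96
j=4: r + 3k = 138.900181… → ⌈·⌉ = 139
j=5: r + 4k = 182.172909… → ⌈·⌉ = 183
j=6: r + 5k = 225.445636… → ⌈·⌉ = 226
j=7: r + 6k = 268.718363… → ⌈·⌉ = 269
j=8: r + 7k = 311.991090… → ⌈·⌉ = 312
j=9: r + 8k = 355.263818… → ⌈·⌉ = 356
j=10: r + 9k = 398.536545… → ⌈·⌉ = 399
j=11: r + 10k = 441.809272… → ⌈·⌉ = 442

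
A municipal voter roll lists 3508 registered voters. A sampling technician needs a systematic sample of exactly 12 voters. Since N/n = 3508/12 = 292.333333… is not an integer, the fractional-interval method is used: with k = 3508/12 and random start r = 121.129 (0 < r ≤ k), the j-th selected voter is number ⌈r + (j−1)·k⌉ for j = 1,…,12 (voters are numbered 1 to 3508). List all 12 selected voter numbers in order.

j=1: r + 0k = 121.129 → ⌈·⌉ = 122
j=2: r + 1k = 413.462333… → ⌈·⌉ = 414
j=3: r + 2k = 705.795666… → ⌈·⌉ = 706
j=4: r + 3k = 998.129 → ⌈·⌉ = 999
j=5: r + 4k = 1290.462333… → ⌈·⌉ = 1291
j=6: r + 5k = 1582.795666… → ⌈·⌉ = 1583
j=7: r + 6k = 1875.129 → ⌈·⌉ = 1876
j=8: r + 7k = 2167.462333… → ⌈·⌉ = 2168
j=9: r + 8k = 2459.795666… → ⌈·⌉ = 2460
j=10: r + 9k = 2752.129 → ⌈·⌉ = 2753
j=11: r + 10k = 3044.462333… → ⌈·⌉ = 3045
j=12: r + 11k = 3336.795666… → ⌈·⌉ = 3337

122, 414, 706, 999, 1291, 1583, 1876, 2168, 2460, 2753, 3045, 3337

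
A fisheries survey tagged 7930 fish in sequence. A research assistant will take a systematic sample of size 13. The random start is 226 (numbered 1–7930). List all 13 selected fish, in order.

k = N/n = 7930/13 = 610
fish 1: 226
fish 2: 226 + 610 = 836
fish 3: 836 + 610 = 1446
fish 4: 1446 + 610 = 2056
fish 5: 2056 + 610 = 2666
fish 6: 2666 + 610 = 3276
fish 7: 3276 + 610 = 3886
fish 8: 3886 + 610 = 4496
fish 9: 4496 + 610 = 5106
fish 10: 5106 + 610 = 5716
fish 11: 5716 + 610 = 6326
fish 12: 6326 + 610 = 6936
fish 13: 6936 + 610 = 7546

226, 836, 1446, 2056, 2666, 3276, 3886, 4496, 5106, 5716, 6326, 6936, 7546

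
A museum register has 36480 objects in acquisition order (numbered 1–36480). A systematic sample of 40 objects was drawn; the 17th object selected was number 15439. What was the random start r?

847

k = 36480/40 = 912
r = 15439 − (17−1)×912 = 15439 − 14592 = 847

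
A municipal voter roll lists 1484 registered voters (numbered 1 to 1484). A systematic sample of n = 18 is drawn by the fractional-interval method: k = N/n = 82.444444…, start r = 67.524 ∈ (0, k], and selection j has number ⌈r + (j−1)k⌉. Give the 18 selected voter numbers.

j=1: r + 0k = 67.524 → ⌈·⌉ = 68
j=2: r + 1k = 149.968444… → ⌈·⌉ = 150
j=3: r + 2k = 232.412888… → ⌈·⌉ = 233
j=4: r + 3k = 314.857333… → ⌈·⌉ = 315
j=5: r + 4k = 397.301777… → ⌈·⌉ = 398
j=6: r + 5k = 479.746222… → ⌈·⌉ = 480
j=7: r + 6k = 562.190666… → ⌈·⌉ = 563
j=8: r + 7k = 644.635111… → ⌈·⌉ = 645
j=9: r + 8k = 727.079555… → ⌈·⌉ = 728
j=10: r + 9k = 809.524 → ⌈·⌉ = 810
j=11: r + 10k = 891.968444… → ⌈·⌉ = 892
j=12: r + 11k = 974.412888… → ⌈·⌉ = 975
j=13: r + 12k = 1056.857333… → ⌈·⌉ = 1057
j=14: r + 13k = 1139.301777… → ⌈·⌉ = 1140
j=15: r + 14k = 1221.746222… → ⌈·⌉ = 1222
j=16: r + 15k = 1304.190666… → ⌈·⌉ = 1305
j=17: r + 16k = 1386.635111… → ⌈·⌉ = 1387
j=18: r + 17k = 1469.079555… → ⌈·⌉ = 1470

68, 150, 233, 315, 398, 480, 563, 645, 728, 810, 892, 975, 1057, 1140, 1222, 1305, 1387, 1470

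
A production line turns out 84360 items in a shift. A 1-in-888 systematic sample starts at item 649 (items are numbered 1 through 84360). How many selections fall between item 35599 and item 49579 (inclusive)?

16

k = 888
First selection ≥ 35599: 649 + ⌈(35599−649)/888⌉·888 = 649 + 40×888 = 36169
Last selection ≤ 49579: 649 + ⌊(49579−649)/888⌋·888 = 649 + 55×888 = 49489
Count = 55 − 40 + 1 = 16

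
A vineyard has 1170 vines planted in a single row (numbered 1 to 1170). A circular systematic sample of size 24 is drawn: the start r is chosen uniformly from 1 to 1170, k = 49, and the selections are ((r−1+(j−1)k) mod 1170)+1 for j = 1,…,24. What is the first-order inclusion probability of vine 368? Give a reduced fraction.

4/195

For each position j, as r ranges over 1…1170 the j-th selection hits every vine exactly once, so vine 368 is selected for exactly 24 of the 1170 starts.
Inclusion probability = 24/1170 = 4/195.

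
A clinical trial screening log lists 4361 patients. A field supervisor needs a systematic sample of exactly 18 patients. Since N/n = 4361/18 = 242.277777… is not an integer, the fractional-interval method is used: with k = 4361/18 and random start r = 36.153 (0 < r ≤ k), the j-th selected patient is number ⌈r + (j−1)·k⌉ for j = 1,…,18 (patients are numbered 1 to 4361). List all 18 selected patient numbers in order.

37, 279, 521, 763, 1006, 1248, 1490, 1733, 1975, 2217, 2459, 2702, 2944, 3186, 3429, 3671, 3913, 4155

j=1: r + 0k = 36.153 → ⌈·⌉ = 37
j=2: r + 1k = 278.430777… → ⌈·⌉ = 279
j=3: r + 2k = 520.708555… → ⌈·⌉ = 521
j=4: r + 3k = 762.986333… → ⌈·⌉ = 763
j=5: r + 4k = 1005.264111… → ⌈·⌉ = 1006
j=6: r + 5k = 1247.541888… → ⌈·⌉ = 1248
j=7: r + 6k = 1489.819666… → ⌈·⌉ = 1490
j=8: r + 7k = 1732.097444… → ⌈·⌉ = 1733
j=9: r + 8k = 1974.375222… → ⌈·⌉ = 1975
j=10: r + 9k = 2216.653 → ⌈·⌉ = 2217
j=11: r + 10k = 2458.930777… → ⌈·⌉ = 2459
j=12: r + 11k = 2701.208555… → ⌈·⌉ = 2702
j=13: r + 12k = 2943.486333… → ⌈·⌉ = 2944
j=14: r + 13k = 3185.764111… → ⌈·⌉ = 3186
j=15: r + 14k = 3428.041888… → ⌈·⌉ = 3429
j=16: r + 15k = 3670.319666… → ⌈·⌉ = 3671
j=17: r + 16k = 3912.597444… → ⌈·⌉ = 3913
j=18: r + 17k = 4154.875222… → ⌈·⌉ = 4155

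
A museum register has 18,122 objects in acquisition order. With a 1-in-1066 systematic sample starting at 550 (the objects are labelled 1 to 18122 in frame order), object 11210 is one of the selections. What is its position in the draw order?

11

k = 1066
position = (11210 − 550)/1066 + 1 = 10660/1066 + 1 = 10 + 1 = 11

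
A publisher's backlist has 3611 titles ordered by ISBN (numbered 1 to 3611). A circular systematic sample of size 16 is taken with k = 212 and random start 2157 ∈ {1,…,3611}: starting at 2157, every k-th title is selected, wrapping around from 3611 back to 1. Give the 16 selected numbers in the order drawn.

Selection 1: 2157
Selection 2: 2157 + 212 = 2369
Selection 3: 2369 + 212 = 2581
Selection 4: 2581 + 212 = 2793
Selection 5: 2793 + 212 = 3005
Selection 6: 3005 + 212 = 3217
Selection 7: 3217 + 212 = 3429
Selection 8: 3429 + 212 = 3641 → 3641 − 3611 = 30
Selection 9: 30 + 212 = 242
Selection 10: 242 + 212 = 454
Selection 11: 454 + 212 = 666
Selection 12: 666 + 212 = 878
Selection 13: 878 + 212 = 1090
Selection 14: 1090 + 212 = 1302
Selection 15: 1302 + 212 = 1514
Selection 16: 1514 + 212 = 1726

2157, 2369, 2581, 2793, 3005, 3217, 3429, 30, 242, 454, 666, 878, 1090, 1302, 1514, 1726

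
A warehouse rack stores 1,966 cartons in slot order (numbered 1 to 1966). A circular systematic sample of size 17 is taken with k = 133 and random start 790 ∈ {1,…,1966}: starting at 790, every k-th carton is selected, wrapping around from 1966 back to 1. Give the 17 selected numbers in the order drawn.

Selection 1: 790
Selection 2: 790 + 133 = 923
Selection 3: 923 + 133 = 1056
Selection 4: 1056 + 133 = 1189
Selection 5: 1189 + 133 = 1322
Selection 6: 1322 + 133 = 1455
Selection 7: 1455 + 133 = 1588
Selection 8: 1588 + 133 = 1721
Selection 9: 1721 + 133 = 1854
Selection 10: 1854 + 133 = 1987 → 1987 − 1966 = 21
Selection 11: 21 + 133 = 154
Selection 12: 154 + 133 = 287
Selection 13: 287 + 133 = 420
Selection 14: 420 + 133 = 553
Selection 15: 553 + 133 = 686
Selection 16: 686 + 133 = 819
Selection 17: 819 + 133 = 952

790, 923, 1056, 1189, 1322, 1455, 1588, 1721, 1854, 21, 154, 287, 420, 553, 686, 819, 952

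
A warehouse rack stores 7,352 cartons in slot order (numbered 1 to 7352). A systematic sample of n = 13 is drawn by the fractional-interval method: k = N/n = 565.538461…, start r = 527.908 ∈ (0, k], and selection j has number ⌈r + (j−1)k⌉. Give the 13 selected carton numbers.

j=1: r + 0k = 527.908 → ⌈·⌉ = 528
j=2: r + 1k = 1093.446461… → ⌈·⌉ = 1094
j=3: r + 2k = 1658.984923… → ⌈·⌉ = 1659
j=4: r + 3k = 2224.523384… → ⌈·⌉ = 2225
j=5: r + 4k = 2790.061846… → ⌈·⌉ = 2791
j=6: r + 5k = 3355.600307… → ⌈·⌉ = 3356
j=7: r + 6k = 3921.138769… → ⌈·⌉ = 3922
j=8: r + 7k = 4486.677230… → ⌈·⌉ = 4487
j=9: r + 8k = 5052.215692… → ⌈·⌉ = 5053
j=10: r + 9k = 5617.754153… → ⌈·⌉ = 5618
j=11: r + 10k = 6183.292615… → ⌈·⌉ = 6184
j=12: r + 11k = 6748.831076… → ⌈·⌉ = 6749
j=13: r + 12k = 7314.369538… → ⌈·⌉ = 7315

528, 1094, 1659, 2225, 2791, 3356, 3922, 4487, 5053, 5618, 6184, 6749, 7315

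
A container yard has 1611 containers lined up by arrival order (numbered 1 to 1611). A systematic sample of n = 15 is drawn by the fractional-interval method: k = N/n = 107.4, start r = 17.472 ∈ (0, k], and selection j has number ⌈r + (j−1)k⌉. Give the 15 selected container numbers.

j=1: r + 0k = 17.472 → ⌈·⌉ = 18
j=2: r + 1k = 124.872 → ⌈·⌉ = 125
j=3: r + 2k = 232.272 → ⌈·⌉ = 233
j=4: r + 3k = 339.672 → ⌈·⌉ = 340
j=5: r + 4k = 447.072 → ⌈·⌉ = 448
j=6: r + 5k = 554.472 → ⌈·⌉ = 555
j=7: r + 6k = 661.872 → ⌈·⌉ = 662
j=8: r + 7k = 769.272 → ⌈·⌉ = 770
j=9: r + 8k = 876.672 → ⌈·⌉ = 877
j=10: r + 9k = 984.072 → ⌈·⌉ = 985
j=11: r + 10k = 1091.472 → ⌈·⌉ = 1092
j=12: r + 11k = 1198.872 → ⌈·⌉ = 1199
j=13: r + 12k = 1306.272 → ⌈·⌉ = 1307
j=14: r + 13k = 1413.672 → ⌈·⌉ = 1414
j=15: r + 14k = 1521.072 → ⌈·⌉ = 1522

18, 125, 233, 340, 448, 555, 662, 770, 877, 985, 1092, 1199, 1307, 1414, 1522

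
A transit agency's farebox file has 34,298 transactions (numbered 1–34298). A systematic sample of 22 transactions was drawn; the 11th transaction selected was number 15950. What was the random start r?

360

k = 34298/22 = 1559
r = 15950 − (11−1)×1559 = 15950 − 15590 = 360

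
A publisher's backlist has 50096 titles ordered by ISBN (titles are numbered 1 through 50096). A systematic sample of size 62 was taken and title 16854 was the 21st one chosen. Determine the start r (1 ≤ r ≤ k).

k = 50096/62 = 808
r = 16854 − (21−1)×808 = 16854 − 16160 = 694

694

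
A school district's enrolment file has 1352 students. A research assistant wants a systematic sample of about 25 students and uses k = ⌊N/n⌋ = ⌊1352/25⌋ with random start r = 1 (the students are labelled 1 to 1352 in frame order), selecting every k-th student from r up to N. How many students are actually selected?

k = ⌊1352/25⌋ = 54
Achieved size = ⌊(1352 − 1)/54⌋ + 1 = ⌊1351/54⌋ + 1 = 25 + 1 = 26
(last selection: 1 + 25×54 = 1351 ≤ 1352; next would be 1405 > 1352)

26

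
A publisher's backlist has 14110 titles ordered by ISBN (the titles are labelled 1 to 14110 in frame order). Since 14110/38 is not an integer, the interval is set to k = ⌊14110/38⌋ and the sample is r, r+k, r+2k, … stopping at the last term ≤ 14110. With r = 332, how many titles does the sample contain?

k = ⌊14110/38⌋ = 371
Achieved size = ⌊(14110 − 332)/371⌋ + 1 = ⌊13778/371⌋ + 1 = 37 + 1 = 38
(last selection: 332 + 37×371 = 14059 ≤ 14110; next would be 14430 > 14110)

38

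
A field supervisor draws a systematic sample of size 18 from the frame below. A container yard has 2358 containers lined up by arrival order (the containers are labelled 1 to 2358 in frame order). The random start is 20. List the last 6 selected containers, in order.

k = N/n = 2358/18 = 131
13th selection = 20 + 12×131 = 1592
14th: 1592 + 131 = 1723
15th: 1723 + 131 = 1854
16th: 1854 + 131 = 1985
17th: 1985 + 131 = 2116
18th: 2116 + 131 = 2247

1592, 1723, 1854, 1985, 2116, 2247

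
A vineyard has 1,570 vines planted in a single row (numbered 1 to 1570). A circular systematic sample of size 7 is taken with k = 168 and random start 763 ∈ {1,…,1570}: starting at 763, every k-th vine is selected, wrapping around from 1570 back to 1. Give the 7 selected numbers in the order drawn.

763, 931, 1099, 1267, 1435, 33, 201

Selection 1: 763
Selection 2: 763 + 168 = 931
Selection 3: 931 + 168 = 1099
Selection 4: 1099 + 168 = 1267
Selection 5: 1267 + 168 = 1435
Selection 6: 1435 + 168 = 1603 → 1603 − 1570 = 33
Selection 7: 33 + 168 = 201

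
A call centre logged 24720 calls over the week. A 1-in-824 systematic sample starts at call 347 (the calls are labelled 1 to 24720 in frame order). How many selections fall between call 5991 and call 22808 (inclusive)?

21

k = 824
First selection ≥ 5991: 347 + ⌈(5991−347)/824⌉·824 = 347 + 7×824 = 6115
Last selection ≤ 22808: 347 + ⌊(22808−347)/824⌋·824 = 347 + 27×824 = 22595
Count = 27 − 7 + 1 = 21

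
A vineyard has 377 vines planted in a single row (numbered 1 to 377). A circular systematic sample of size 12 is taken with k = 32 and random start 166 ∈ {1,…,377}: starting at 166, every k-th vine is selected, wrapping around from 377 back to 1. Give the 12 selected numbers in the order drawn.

Selection 1: 166
Selection 2: 166 + 32 = 198
Selection 3: 198 + 32 = 230
Selection 4: 230 + 32 = 262
Selection 5: 262 + 32 = 294
Selection 6: 294 + 32 = 326
Selection 7: 326 + 32 = 358
Selection 8: 358 + 32 = 390 → 390 − 377 = 13
Selection 9: 13 + 32 = 45
Selection 10: 45 + 32 = 77
Selection 11: 77 + 32 = 109
Selection 12: 109 + 32 = 141

166, 198, 230, 262, 294, 326, 358, 13, 45, 77, 109, 141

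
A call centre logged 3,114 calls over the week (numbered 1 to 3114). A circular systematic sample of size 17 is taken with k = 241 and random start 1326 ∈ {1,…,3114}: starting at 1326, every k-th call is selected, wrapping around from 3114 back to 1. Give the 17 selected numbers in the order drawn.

Selection 1: 1326
Selection 2: 1326 + 241 = 1567
Selection 3: 1567 + 241 = 1808
Selection 4: 1808 + 241 = 2049
Selection 5: 2049 + 241 = 2290
Selection 6: 2290 + 241 = 2531
Selection 7: 2531 + 241 = 2772
Selection 8: 2772 + 241 = 3013
Selection 9: 3013 + 241 = 3254 → 3254 − 3114 = 140
Selection 10: 140 + 241 = 381
Selection 11: 381 + 241 = 622
Selection 12: 622 + 241 = 863
Selection 13: 863 + 241 = 1104
Selection 14: 1104 + 241 = 1345
Selection 15: 1345 + 241 = 1586
Selection 16: 1586 + 241 = 1827
Selection 17: 1827 + 241 = 2068

1326, 1567, 1808, 2049, 2290, 2531, 2772, 3013, 140, 381, 622, 863, 1104, 1345, 1586, 1827, 2068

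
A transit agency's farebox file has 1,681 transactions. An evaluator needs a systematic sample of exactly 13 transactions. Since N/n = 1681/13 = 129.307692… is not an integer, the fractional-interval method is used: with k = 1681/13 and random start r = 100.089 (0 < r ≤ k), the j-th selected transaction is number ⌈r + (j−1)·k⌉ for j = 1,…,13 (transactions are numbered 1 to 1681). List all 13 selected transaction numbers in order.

101, 230, 359, 489, 618, 747, 876, 1006, 1135, 1264, 1394, 1523, 1652

j=1: r + 0k = 100.089 → ⌈·⌉ = 101
j=2: r + 1k = 229.396692… → ⌈·⌉ = 230
j=3: r + 2k = 358.704384… → ⌈·⌉ = 359
j=4: r + 3k = 488.012076… → ⌈·⌉ = 489
j=5: r + 4k = 617.319769… → ⌈·⌉ = 618
j=6: r + 5k = 746.627461… → ⌈·⌉ = 747
j=7: r + 6k = 875.935153… → ⌈·⌉ = 876
j=8: r + 7k = 1005.242846… → ⌈·⌉ = 1006
j=9: r + 8k = 1134.550538… → ⌈·⌉ = 1135
j=10: r + 9k = 1263.858230… → ⌈·⌉ = 1264
j=11: r + 10k = 1393.165923… → ⌈·⌉ = 1394
j=12: r + 11k = 1522.473615… → ⌈·⌉ = 1523
j=13: r + 12k = 1651.781307… → ⌈·⌉ = 1652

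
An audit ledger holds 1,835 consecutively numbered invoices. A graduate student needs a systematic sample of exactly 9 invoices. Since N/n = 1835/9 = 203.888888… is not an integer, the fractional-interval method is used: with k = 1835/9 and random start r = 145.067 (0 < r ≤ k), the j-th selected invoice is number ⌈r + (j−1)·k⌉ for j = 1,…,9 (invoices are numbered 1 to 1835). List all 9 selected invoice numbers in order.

j=1: r + 0k = 145.067 → ⌈·⌉ = 146
j=2: r + 1k = 348.955888… → ⌈·⌉ = 349
j=3: r + 2k = 552.844777… → ⌈·⌉ = 553
j=4: r + 3k = 756.733666… → ⌈·⌉ = 757
j=5: r + 4k = 960.622555… → ⌈·⌉ = 961
j=6: r + 5k = 1164.511444… → ⌈·⌉ = 1165
j=7: r + 6k = 1368.400333… → ⌈·⌉ = 1369
j=8: r + 7k = 1572.289222… → ⌈·⌉ = 1573
j=9: r + 8k = 1776.178111… → ⌈·⌉ = 1777

146, 349, 553, 757, 961, 1165, 1369, 1573, 1777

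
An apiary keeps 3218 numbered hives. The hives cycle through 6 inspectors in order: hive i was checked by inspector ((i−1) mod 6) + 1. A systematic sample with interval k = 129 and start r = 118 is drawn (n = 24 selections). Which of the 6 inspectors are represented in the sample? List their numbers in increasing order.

1, 4

Consecutive selections differ by k = 129, so their inspector numbers differ by 129 mod 6 = 3.
gcd(129, 6) = 3, so the sample visits 6/3 = 2 distinct residues mod 6.
Start 118 is inspector 4; the inspectors hit are 1, 4.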